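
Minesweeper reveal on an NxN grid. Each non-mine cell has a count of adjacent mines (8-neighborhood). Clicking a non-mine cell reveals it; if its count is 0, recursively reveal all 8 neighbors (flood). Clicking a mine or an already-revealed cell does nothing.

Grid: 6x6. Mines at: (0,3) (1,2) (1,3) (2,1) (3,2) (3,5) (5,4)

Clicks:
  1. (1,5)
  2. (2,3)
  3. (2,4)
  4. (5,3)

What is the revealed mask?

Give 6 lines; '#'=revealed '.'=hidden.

Answer: ....##
....##
...###
......
......
...#..

Derivation:
Click 1 (1,5) count=0: revealed 6 new [(0,4) (0,5) (1,4) (1,5) (2,4) (2,5)] -> total=6
Click 2 (2,3) count=3: revealed 1 new [(2,3)] -> total=7
Click 3 (2,4) count=2: revealed 0 new [(none)] -> total=7
Click 4 (5,3) count=1: revealed 1 new [(5,3)] -> total=8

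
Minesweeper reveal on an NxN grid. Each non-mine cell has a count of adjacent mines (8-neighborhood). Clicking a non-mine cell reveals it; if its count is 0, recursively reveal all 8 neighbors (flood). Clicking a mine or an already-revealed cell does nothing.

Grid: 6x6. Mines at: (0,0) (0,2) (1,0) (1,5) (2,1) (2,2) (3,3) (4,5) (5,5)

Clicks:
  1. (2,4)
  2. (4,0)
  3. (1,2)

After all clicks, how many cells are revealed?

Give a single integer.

Click 1 (2,4) count=2: revealed 1 new [(2,4)] -> total=1
Click 2 (4,0) count=0: revealed 13 new [(3,0) (3,1) (3,2) (4,0) (4,1) (4,2) (4,3) (4,4) (5,0) (5,1) (5,2) (5,3) (5,4)] -> total=14
Click 3 (1,2) count=3: revealed 1 new [(1,2)] -> total=15

Answer: 15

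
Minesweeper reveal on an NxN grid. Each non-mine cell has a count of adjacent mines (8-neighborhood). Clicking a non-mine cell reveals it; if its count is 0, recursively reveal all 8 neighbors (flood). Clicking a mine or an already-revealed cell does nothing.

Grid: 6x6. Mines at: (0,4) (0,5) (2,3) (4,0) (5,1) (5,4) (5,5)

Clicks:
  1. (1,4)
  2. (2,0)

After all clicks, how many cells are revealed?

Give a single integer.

Answer: 15

Derivation:
Click 1 (1,4) count=3: revealed 1 new [(1,4)] -> total=1
Click 2 (2,0) count=0: revealed 14 new [(0,0) (0,1) (0,2) (0,3) (1,0) (1,1) (1,2) (1,3) (2,0) (2,1) (2,2) (3,0) (3,1) (3,2)] -> total=15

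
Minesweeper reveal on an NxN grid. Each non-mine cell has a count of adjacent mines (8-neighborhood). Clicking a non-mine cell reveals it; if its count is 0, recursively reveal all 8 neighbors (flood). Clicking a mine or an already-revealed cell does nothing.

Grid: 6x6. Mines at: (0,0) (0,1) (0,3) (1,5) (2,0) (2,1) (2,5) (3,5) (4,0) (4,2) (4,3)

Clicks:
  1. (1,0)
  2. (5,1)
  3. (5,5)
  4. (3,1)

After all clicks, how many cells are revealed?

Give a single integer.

Click 1 (1,0) count=4: revealed 1 new [(1,0)] -> total=1
Click 2 (5,1) count=2: revealed 1 new [(5,1)] -> total=2
Click 3 (5,5) count=0: revealed 4 new [(4,4) (4,5) (5,4) (5,5)] -> total=6
Click 4 (3,1) count=4: revealed 1 new [(3,1)] -> total=7

Answer: 7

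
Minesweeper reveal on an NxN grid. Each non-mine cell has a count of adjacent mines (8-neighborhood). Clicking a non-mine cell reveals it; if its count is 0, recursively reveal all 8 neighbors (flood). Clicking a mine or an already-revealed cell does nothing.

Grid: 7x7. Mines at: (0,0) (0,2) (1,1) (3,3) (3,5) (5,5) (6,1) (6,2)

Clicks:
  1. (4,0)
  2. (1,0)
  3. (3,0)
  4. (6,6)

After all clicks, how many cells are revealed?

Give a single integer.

Click 1 (4,0) count=0: revealed 12 new [(2,0) (2,1) (2,2) (3,0) (3,1) (3,2) (4,0) (4,1) (4,2) (5,0) (5,1) (5,2)] -> total=12
Click 2 (1,0) count=2: revealed 1 new [(1,0)] -> total=13
Click 3 (3,0) count=0: revealed 0 new [(none)] -> total=13
Click 4 (6,6) count=1: revealed 1 new [(6,6)] -> total=14

Answer: 14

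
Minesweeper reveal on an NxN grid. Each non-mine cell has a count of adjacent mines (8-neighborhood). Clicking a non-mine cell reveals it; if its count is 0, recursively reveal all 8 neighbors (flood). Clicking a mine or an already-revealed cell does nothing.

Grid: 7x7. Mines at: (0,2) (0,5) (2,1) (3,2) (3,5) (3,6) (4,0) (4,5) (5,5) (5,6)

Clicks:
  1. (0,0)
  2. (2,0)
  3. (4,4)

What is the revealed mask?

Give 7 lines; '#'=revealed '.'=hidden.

Click 1 (0,0) count=0: revealed 4 new [(0,0) (0,1) (1,0) (1,1)] -> total=4
Click 2 (2,0) count=1: revealed 1 new [(2,0)] -> total=5
Click 3 (4,4) count=3: revealed 1 new [(4,4)] -> total=6

Answer: ##.....
##.....
#......
.......
....#..
.......
.......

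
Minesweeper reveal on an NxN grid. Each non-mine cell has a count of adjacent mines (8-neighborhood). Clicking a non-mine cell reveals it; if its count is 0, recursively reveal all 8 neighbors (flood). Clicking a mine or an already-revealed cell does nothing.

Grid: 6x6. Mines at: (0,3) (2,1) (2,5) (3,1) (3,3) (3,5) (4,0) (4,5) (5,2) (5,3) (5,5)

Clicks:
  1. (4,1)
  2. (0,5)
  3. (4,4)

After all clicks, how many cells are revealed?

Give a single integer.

Answer: 6

Derivation:
Click 1 (4,1) count=3: revealed 1 new [(4,1)] -> total=1
Click 2 (0,5) count=0: revealed 4 new [(0,4) (0,5) (1,4) (1,5)] -> total=5
Click 3 (4,4) count=5: revealed 1 new [(4,4)] -> total=6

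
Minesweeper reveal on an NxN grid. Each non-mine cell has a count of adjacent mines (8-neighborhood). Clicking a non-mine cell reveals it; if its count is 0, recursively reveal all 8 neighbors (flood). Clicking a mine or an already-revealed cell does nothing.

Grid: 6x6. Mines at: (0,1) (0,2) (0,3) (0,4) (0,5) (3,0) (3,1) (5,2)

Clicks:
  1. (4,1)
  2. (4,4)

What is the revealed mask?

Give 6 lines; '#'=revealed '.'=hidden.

Answer: ......
..####
..####
..####
.#####
...###

Derivation:
Click 1 (4,1) count=3: revealed 1 new [(4,1)] -> total=1
Click 2 (4,4) count=0: revealed 19 new [(1,2) (1,3) (1,4) (1,5) (2,2) (2,3) (2,4) (2,5) (3,2) (3,3) (3,4) (3,5) (4,2) (4,3) (4,4) (4,5) (5,3) (5,4) (5,5)] -> total=20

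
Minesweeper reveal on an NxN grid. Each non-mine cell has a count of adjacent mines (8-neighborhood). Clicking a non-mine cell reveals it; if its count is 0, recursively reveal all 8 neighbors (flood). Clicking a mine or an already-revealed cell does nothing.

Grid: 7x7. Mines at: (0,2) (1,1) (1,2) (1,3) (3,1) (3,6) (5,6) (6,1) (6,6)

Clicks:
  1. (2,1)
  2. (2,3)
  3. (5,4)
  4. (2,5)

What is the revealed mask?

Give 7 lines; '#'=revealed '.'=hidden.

Click 1 (2,1) count=3: revealed 1 new [(2,1)] -> total=1
Click 2 (2,3) count=2: revealed 1 new [(2,3)] -> total=2
Click 3 (5,4) count=0: revealed 19 new [(2,2) (2,4) (2,5) (3,2) (3,3) (3,4) (3,5) (4,2) (4,3) (4,4) (4,5) (5,2) (5,3) (5,4) (5,5) (6,2) (6,3) (6,4) (6,5)] -> total=21
Click 4 (2,5) count=1: revealed 0 new [(none)] -> total=21

Answer: .......
.......
.#####.
..####.
..####.
..####.
..####.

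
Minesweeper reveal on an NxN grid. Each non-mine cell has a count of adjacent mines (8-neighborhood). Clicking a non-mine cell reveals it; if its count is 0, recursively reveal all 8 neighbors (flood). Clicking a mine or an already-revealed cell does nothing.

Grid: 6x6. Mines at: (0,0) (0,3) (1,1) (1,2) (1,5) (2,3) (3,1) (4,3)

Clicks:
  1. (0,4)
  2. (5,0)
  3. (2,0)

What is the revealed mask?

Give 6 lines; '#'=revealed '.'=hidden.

Answer: ....#.
......
#.....
......
###...
###...

Derivation:
Click 1 (0,4) count=2: revealed 1 new [(0,4)] -> total=1
Click 2 (5,0) count=0: revealed 6 new [(4,0) (4,1) (4,2) (5,0) (5,1) (5,2)] -> total=7
Click 3 (2,0) count=2: revealed 1 new [(2,0)] -> total=8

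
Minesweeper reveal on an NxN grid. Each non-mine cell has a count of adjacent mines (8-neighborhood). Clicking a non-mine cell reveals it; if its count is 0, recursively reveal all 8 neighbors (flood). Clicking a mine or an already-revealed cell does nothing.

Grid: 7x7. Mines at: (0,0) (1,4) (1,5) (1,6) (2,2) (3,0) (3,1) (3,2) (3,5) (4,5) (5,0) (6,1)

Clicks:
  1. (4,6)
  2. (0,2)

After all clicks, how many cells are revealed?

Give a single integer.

Answer: 7

Derivation:
Click 1 (4,6) count=2: revealed 1 new [(4,6)] -> total=1
Click 2 (0,2) count=0: revealed 6 new [(0,1) (0,2) (0,3) (1,1) (1,2) (1,3)] -> total=7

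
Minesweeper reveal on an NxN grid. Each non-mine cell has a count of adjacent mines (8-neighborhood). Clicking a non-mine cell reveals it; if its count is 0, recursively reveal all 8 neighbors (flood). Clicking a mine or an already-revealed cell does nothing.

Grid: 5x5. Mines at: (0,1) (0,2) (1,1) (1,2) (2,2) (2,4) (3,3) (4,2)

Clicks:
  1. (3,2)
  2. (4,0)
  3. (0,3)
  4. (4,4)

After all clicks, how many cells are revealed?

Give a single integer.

Answer: 9

Derivation:
Click 1 (3,2) count=3: revealed 1 new [(3,2)] -> total=1
Click 2 (4,0) count=0: revealed 6 new [(2,0) (2,1) (3,0) (3,1) (4,0) (4,1)] -> total=7
Click 3 (0,3) count=2: revealed 1 new [(0,3)] -> total=8
Click 4 (4,4) count=1: revealed 1 new [(4,4)] -> total=9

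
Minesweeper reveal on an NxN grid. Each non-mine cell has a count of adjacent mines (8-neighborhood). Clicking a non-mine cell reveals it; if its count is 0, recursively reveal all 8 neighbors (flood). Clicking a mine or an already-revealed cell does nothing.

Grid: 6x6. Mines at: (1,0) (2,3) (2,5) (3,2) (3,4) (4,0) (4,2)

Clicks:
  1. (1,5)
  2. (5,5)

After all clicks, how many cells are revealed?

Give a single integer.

Answer: 7

Derivation:
Click 1 (1,5) count=1: revealed 1 new [(1,5)] -> total=1
Click 2 (5,5) count=0: revealed 6 new [(4,3) (4,4) (4,5) (5,3) (5,4) (5,5)] -> total=7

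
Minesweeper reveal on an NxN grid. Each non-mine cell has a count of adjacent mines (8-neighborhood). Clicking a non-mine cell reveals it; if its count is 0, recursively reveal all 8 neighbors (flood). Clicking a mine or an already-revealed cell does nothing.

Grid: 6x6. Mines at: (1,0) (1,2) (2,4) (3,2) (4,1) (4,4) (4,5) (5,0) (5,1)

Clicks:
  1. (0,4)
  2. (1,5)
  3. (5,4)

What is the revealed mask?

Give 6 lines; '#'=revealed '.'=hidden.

Click 1 (0,4) count=0: revealed 6 new [(0,3) (0,4) (0,5) (1,3) (1,4) (1,5)] -> total=6
Click 2 (1,5) count=1: revealed 0 new [(none)] -> total=6
Click 3 (5,4) count=2: revealed 1 new [(5,4)] -> total=7

Answer: ...###
...###
......
......
......
....#.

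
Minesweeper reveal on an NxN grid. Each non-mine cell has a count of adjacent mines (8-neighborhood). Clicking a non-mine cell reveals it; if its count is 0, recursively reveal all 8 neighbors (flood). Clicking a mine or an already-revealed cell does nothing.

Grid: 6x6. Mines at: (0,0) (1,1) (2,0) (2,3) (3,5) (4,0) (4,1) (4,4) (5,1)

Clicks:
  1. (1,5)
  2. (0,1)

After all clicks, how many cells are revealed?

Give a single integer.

Answer: 11

Derivation:
Click 1 (1,5) count=0: revealed 10 new [(0,2) (0,3) (0,4) (0,5) (1,2) (1,3) (1,4) (1,5) (2,4) (2,5)] -> total=10
Click 2 (0,1) count=2: revealed 1 new [(0,1)] -> total=11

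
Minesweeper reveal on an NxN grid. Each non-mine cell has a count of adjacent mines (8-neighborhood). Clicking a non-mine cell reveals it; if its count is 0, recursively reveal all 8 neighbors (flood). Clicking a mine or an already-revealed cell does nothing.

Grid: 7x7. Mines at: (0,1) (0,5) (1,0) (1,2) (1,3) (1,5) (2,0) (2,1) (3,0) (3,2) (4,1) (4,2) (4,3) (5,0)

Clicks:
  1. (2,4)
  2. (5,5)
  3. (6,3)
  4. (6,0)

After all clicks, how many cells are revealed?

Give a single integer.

Answer: 22

Derivation:
Click 1 (2,4) count=2: revealed 1 new [(2,4)] -> total=1
Click 2 (5,5) count=0: revealed 20 new [(2,5) (2,6) (3,4) (3,5) (3,6) (4,4) (4,5) (4,6) (5,1) (5,2) (5,3) (5,4) (5,5) (5,6) (6,1) (6,2) (6,3) (6,4) (6,5) (6,6)] -> total=21
Click 3 (6,3) count=0: revealed 0 new [(none)] -> total=21
Click 4 (6,0) count=1: revealed 1 new [(6,0)] -> total=22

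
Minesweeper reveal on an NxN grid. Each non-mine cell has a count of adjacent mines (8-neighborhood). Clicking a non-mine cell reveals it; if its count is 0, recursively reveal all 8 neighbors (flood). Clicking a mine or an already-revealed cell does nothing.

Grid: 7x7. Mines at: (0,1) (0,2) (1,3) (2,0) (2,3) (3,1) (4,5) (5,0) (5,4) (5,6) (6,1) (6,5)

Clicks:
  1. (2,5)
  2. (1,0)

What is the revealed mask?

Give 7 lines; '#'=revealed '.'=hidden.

Answer: ....###
#...###
....###
....###
.......
.......
.......

Derivation:
Click 1 (2,5) count=0: revealed 12 new [(0,4) (0,5) (0,6) (1,4) (1,5) (1,6) (2,4) (2,5) (2,6) (3,4) (3,5) (3,6)] -> total=12
Click 2 (1,0) count=2: revealed 1 new [(1,0)] -> total=13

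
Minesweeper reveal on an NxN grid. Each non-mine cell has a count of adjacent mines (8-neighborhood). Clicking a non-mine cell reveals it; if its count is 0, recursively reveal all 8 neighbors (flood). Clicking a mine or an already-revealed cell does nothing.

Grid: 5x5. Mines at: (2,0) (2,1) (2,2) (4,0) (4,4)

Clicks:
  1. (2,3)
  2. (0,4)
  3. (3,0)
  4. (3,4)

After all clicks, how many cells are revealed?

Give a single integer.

Answer: 15

Derivation:
Click 1 (2,3) count=1: revealed 1 new [(2,3)] -> total=1
Click 2 (0,4) count=0: revealed 13 new [(0,0) (0,1) (0,2) (0,3) (0,4) (1,0) (1,1) (1,2) (1,3) (1,4) (2,4) (3,3) (3,4)] -> total=14
Click 3 (3,0) count=3: revealed 1 new [(3,0)] -> total=15
Click 4 (3,4) count=1: revealed 0 new [(none)] -> total=15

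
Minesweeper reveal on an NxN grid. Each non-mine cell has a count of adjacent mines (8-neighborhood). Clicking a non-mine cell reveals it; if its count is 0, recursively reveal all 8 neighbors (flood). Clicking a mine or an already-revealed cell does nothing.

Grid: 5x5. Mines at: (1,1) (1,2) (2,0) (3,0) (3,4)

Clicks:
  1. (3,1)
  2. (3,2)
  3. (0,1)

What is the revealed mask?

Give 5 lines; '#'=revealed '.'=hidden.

Answer: .#...
.....
.###.
.###.
.###.

Derivation:
Click 1 (3,1) count=2: revealed 1 new [(3,1)] -> total=1
Click 2 (3,2) count=0: revealed 8 new [(2,1) (2,2) (2,3) (3,2) (3,3) (4,1) (4,2) (4,3)] -> total=9
Click 3 (0,1) count=2: revealed 1 new [(0,1)] -> total=10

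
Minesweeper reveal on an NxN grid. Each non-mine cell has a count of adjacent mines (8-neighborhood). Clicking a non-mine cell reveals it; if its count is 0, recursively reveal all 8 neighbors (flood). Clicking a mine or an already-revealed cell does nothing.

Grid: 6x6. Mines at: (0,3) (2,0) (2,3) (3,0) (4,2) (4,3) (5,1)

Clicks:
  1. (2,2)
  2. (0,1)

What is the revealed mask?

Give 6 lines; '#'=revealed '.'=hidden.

Answer: ###...
###...
..#...
......
......
......

Derivation:
Click 1 (2,2) count=1: revealed 1 new [(2,2)] -> total=1
Click 2 (0,1) count=0: revealed 6 new [(0,0) (0,1) (0,2) (1,0) (1,1) (1,2)] -> total=7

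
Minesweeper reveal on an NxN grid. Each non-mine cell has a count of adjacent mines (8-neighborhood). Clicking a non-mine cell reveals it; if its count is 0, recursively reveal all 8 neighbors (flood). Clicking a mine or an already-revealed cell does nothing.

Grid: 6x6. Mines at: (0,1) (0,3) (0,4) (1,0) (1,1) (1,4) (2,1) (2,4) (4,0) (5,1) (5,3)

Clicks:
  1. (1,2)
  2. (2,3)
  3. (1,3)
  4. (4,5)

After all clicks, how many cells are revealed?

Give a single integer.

Click 1 (1,2) count=4: revealed 1 new [(1,2)] -> total=1
Click 2 (2,3) count=2: revealed 1 new [(2,3)] -> total=2
Click 3 (1,3) count=4: revealed 1 new [(1,3)] -> total=3
Click 4 (4,5) count=0: revealed 6 new [(3,4) (3,5) (4,4) (4,5) (5,4) (5,5)] -> total=9

Answer: 9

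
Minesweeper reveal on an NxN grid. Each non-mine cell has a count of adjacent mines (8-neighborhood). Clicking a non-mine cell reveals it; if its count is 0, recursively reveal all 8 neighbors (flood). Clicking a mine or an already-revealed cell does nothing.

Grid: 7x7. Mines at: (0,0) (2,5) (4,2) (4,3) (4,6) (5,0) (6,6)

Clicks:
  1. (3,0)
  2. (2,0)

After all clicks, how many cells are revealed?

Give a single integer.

Answer: 25

Derivation:
Click 1 (3,0) count=0: revealed 25 new [(0,1) (0,2) (0,3) (0,4) (0,5) (0,6) (1,0) (1,1) (1,2) (1,3) (1,4) (1,5) (1,6) (2,0) (2,1) (2,2) (2,3) (2,4) (3,0) (3,1) (3,2) (3,3) (3,4) (4,0) (4,1)] -> total=25
Click 2 (2,0) count=0: revealed 0 new [(none)] -> total=25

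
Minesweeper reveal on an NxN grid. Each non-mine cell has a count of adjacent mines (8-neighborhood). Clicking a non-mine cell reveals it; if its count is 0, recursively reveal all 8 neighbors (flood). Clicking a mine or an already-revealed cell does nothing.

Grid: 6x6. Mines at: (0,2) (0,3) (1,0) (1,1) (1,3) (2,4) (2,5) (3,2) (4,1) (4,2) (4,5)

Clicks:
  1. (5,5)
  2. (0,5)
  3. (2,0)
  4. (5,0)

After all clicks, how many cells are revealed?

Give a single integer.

Answer: 7

Derivation:
Click 1 (5,5) count=1: revealed 1 new [(5,5)] -> total=1
Click 2 (0,5) count=0: revealed 4 new [(0,4) (0,5) (1,4) (1,5)] -> total=5
Click 3 (2,0) count=2: revealed 1 new [(2,0)] -> total=6
Click 4 (5,0) count=1: revealed 1 new [(5,0)] -> total=7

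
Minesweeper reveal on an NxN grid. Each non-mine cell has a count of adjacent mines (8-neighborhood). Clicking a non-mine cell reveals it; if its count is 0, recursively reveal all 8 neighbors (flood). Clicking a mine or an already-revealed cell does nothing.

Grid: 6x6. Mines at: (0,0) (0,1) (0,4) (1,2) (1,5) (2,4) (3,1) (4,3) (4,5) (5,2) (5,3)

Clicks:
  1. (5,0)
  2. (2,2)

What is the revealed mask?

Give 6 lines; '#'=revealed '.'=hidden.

Answer: ......
......
..#...
......
##....
##....

Derivation:
Click 1 (5,0) count=0: revealed 4 new [(4,0) (4,1) (5,0) (5,1)] -> total=4
Click 2 (2,2) count=2: revealed 1 new [(2,2)] -> total=5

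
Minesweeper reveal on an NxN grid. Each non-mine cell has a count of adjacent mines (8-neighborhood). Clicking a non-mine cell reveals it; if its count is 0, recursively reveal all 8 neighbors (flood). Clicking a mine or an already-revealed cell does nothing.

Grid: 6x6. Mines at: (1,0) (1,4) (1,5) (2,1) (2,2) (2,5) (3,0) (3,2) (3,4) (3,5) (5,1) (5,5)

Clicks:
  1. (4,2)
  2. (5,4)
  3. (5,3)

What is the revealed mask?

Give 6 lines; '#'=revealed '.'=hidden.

Click 1 (4,2) count=2: revealed 1 new [(4,2)] -> total=1
Click 2 (5,4) count=1: revealed 1 new [(5,4)] -> total=2
Click 3 (5,3) count=0: revealed 4 new [(4,3) (4,4) (5,2) (5,3)] -> total=6

Answer: ......
......
......
......
..###.
..###.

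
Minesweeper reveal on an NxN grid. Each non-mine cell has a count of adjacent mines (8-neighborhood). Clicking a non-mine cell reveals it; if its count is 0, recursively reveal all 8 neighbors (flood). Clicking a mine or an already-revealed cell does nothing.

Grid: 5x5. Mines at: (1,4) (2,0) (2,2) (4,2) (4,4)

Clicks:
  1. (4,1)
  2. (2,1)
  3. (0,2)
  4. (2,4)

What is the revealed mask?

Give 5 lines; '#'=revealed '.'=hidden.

Click 1 (4,1) count=1: revealed 1 new [(4,1)] -> total=1
Click 2 (2,1) count=2: revealed 1 new [(2,1)] -> total=2
Click 3 (0,2) count=0: revealed 8 new [(0,0) (0,1) (0,2) (0,3) (1,0) (1,1) (1,2) (1,3)] -> total=10
Click 4 (2,4) count=1: revealed 1 new [(2,4)] -> total=11

Answer: ####.
####.
.#..#
.....
.#...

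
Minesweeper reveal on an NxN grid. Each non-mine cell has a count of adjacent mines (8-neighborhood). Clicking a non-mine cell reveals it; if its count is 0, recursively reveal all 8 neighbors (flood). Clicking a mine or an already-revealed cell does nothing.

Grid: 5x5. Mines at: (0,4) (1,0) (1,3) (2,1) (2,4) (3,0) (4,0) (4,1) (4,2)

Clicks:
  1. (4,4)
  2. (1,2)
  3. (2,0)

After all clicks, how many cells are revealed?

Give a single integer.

Answer: 6

Derivation:
Click 1 (4,4) count=0: revealed 4 new [(3,3) (3,4) (4,3) (4,4)] -> total=4
Click 2 (1,2) count=2: revealed 1 new [(1,2)] -> total=5
Click 3 (2,0) count=3: revealed 1 new [(2,0)] -> total=6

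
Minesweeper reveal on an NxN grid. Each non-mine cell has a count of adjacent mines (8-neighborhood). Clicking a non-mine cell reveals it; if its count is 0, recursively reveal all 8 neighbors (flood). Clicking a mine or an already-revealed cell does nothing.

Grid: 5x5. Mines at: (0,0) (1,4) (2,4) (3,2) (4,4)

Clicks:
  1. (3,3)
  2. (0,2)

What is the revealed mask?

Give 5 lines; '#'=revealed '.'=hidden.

Click 1 (3,3) count=3: revealed 1 new [(3,3)] -> total=1
Click 2 (0,2) count=0: revealed 9 new [(0,1) (0,2) (0,3) (1,1) (1,2) (1,3) (2,1) (2,2) (2,3)] -> total=10

Answer: .###.
.###.
.###.
...#.
.....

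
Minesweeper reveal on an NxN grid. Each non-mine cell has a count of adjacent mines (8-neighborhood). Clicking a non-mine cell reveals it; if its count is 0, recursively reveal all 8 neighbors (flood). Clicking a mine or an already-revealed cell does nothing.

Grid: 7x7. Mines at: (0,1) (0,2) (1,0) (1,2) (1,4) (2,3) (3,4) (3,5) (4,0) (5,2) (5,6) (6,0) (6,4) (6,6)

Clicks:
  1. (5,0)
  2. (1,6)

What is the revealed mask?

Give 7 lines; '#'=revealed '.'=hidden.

Answer: .....##
.....##
.....##
.......
.......
#......
.......

Derivation:
Click 1 (5,0) count=2: revealed 1 new [(5,0)] -> total=1
Click 2 (1,6) count=0: revealed 6 new [(0,5) (0,6) (1,5) (1,6) (2,5) (2,6)] -> total=7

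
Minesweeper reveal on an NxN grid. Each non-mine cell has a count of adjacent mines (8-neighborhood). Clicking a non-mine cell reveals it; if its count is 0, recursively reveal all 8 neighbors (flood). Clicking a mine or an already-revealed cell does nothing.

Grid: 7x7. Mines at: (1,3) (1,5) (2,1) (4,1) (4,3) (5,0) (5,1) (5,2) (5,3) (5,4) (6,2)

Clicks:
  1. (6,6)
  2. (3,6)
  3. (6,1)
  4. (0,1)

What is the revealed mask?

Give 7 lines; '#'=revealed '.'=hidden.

Answer: ###....
###....
....###
....###
....###
.....##
.#...##

Derivation:
Click 1 (6,6) count=0: revealed 13 new [(2,4) (2,5) (2,6) (3,4) (3,5) (3,6) (4,4) (4,5) (4,6) (5,5) (5,6) (6,5) (6,6)] -> total=13
Click 2 (3,6) count=0: revealed 0 new [(none)] -> total=13
Click 3 (6,1) count=4: revealed 1 new [(6,1)] -> total=14
Click 4 (0,1) count=0: revealed 6 new [(0,0) (0,1) (0,2) (1,0) (1,1) (1,2)] -> total=20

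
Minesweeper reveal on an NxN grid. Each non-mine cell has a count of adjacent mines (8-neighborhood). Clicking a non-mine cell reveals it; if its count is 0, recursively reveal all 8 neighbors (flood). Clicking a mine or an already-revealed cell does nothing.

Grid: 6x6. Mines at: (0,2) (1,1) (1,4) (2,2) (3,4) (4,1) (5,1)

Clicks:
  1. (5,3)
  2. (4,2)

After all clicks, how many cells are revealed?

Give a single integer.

Click 1 (5,3) count=0: revealed 8 new [(4,2) (4,3) (4,4) (4,5) (5,2) (5,3) (5,4) (5,5)] -> total=8
Click 2 (4,2) count=2: revealed 0 new [(none)] -> total=8

Answer: 8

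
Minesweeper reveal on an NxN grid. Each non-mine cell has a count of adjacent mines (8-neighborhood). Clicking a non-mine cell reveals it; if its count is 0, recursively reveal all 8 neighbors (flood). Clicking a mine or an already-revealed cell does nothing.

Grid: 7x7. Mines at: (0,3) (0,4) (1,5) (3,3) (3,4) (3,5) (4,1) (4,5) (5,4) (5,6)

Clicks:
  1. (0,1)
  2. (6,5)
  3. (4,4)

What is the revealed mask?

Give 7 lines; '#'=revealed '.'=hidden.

Answer: ###....
###....
###....
###....
....#..
.......
.....#.

Derivation:
Click 1 (0,1) count=0: revealed 12 new [(0,0) (0,1) (0,2) (1,0) (1,1) (1,2) (2,0) (2,1) (2,2) (3,0) (3,1) (3,2)] -> total=12
Click 2 (6,5) count=2: revealed 1 new [(6,5)] -> total=13
Click 3 (4,4) count=5: revealed 1 new [(4,4)] -> total=14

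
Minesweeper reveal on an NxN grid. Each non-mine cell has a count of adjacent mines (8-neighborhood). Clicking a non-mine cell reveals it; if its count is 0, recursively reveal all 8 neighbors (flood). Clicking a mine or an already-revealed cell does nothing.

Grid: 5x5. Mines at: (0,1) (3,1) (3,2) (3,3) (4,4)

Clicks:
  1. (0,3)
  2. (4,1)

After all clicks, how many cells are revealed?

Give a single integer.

Answer: 10

Derivation:
Click 1 (0,3) count=0: revealed 9 new [(0,2) (0,3) (0,4) (1,2) (1,3) (1,4) (2,2) (2,3) (2,4)] -> total=9
Click 2 (4,1) count=2: revealed 1 new [(4,1)] -> total=10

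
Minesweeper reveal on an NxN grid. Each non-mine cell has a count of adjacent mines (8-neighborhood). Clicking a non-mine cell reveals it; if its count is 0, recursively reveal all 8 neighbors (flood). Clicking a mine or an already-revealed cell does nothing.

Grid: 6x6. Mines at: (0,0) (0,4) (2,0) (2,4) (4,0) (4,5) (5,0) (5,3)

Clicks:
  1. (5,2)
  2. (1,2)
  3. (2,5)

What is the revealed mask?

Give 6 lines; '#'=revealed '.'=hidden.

Click 1 (5,2) count=1: revealed 1 new [(5,2)] -> total=1
Click 2 (1,2) count=0: revealed 15 new [(0,1) (0,2) (0,3) (1,1) (1,2) (1,3) (2,1) (2,2) (2,3) (3,1) (3,2) (3,3) (4,1) (4,2) (4,3)] -> total=16
Click 3 (2,5) count=1: revealed 1 new [(2,5)] -> total=17

Answer: .###..
.###..
.###.#
.###..
.###..
..#...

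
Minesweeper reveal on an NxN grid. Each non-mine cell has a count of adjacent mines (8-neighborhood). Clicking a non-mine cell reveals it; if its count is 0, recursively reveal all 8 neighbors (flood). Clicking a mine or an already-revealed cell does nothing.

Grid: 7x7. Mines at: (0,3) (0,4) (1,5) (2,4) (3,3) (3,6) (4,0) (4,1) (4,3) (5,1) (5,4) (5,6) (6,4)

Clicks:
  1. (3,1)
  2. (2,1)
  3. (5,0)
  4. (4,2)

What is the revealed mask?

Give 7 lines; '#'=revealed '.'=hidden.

Click 1 (3,1) count=2: revealed 1 new [(3,1)] -> total=1
Click 2 (2,1) count=0: revealed 11 new [(0,0) (0,1) (0,2) (1,0) (1,1) (1,2) (2,0) (2,1) (2,2) (3,0) (3,2)] -> total=12
Click 3 (5,0) count=3: revealed 1 new [(5,0)] -> total=13
Click 4 (4,2) count=4: revealed 1 new [(4,2)] -> total=14

Answer: ###....
###....
###....
###....
..#....
#......
.......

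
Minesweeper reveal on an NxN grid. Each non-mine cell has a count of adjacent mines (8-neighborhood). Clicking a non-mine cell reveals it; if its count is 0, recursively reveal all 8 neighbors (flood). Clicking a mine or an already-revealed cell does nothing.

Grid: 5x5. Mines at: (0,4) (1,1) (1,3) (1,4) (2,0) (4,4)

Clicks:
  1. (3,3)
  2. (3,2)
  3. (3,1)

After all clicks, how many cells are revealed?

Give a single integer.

Click 1 (3,3) count=1: revealed 1 new [(3,3)] -> total=1
Click 2 (3,2) count=0: revealed 10 new [(2,1) (2,2) (2,3) (3,0) (3,1) (3,2) (4,0) (4,1) (4,2) (4,3)] -> total=11
Click 3 (3,1) count=1: revealed 0 new [(none)] -> total=11

Answer: 11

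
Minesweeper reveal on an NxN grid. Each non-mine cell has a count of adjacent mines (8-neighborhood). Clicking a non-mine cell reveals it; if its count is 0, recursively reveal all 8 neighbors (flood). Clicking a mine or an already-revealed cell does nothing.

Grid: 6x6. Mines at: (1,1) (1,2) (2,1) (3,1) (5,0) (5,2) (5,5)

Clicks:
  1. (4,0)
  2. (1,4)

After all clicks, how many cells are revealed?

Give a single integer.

Answer: 19

Derivation:
Click 1 (4,0) count=2: revealed 1 new [(4,0)] -> total=1
Click 2 (1,4) count=0: revealed 18 new [(0,3) (0,4) (0,5) (1,3) (1,4) (1,5) (2,2) (2,3) (2,4) (2,5) (3,2) (3,3) (3,4) (3,5) (4,2) (4,3) (4,4) (4,5)] -> total=19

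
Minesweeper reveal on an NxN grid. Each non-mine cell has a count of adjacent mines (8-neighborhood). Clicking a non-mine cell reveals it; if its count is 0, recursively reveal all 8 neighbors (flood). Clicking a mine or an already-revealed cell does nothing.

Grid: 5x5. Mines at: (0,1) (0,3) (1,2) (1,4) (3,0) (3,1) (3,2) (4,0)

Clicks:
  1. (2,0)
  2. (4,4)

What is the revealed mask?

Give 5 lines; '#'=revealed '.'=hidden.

Answer: .....
.....
#..##
...##
...##

Derivation:
Click 1 (2,0) count=2: revealed 1 new [(2,0)] -> total=1
Click 2 (4,4) count=0: revealed 6 new [(2,3) (2,4) (3,3) (3,4) (4,3) (4,4)] -> total=7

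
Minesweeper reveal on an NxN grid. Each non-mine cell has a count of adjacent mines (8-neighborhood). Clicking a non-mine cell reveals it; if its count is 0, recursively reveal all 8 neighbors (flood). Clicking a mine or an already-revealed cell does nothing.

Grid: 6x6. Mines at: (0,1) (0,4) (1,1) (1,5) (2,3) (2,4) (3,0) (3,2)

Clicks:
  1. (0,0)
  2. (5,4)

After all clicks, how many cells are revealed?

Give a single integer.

Answer: 16

Derivation:
Click 1 (0,0) count=2: revealed 1 new [(0,0)] -> total=1
Click 2 (5,4) count=0: revealed 15 new [(3,3) (3,4) (3,5) (4,0) (4,1) (4,2) (4,3) (4,4) (4,5) (5,0) (5,1) (5,2) (5,3) (5,4) (5,5)] -> total=16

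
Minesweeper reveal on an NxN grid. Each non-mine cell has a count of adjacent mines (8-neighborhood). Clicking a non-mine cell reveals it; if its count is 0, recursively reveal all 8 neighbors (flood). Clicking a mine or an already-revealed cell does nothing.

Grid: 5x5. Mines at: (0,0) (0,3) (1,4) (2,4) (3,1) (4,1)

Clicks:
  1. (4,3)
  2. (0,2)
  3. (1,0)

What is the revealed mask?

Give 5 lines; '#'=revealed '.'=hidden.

Answer: ..#..
#....
.....
..###
..###

Derivation:
Click 1 (4,3) count=0: revealed 6 new [(3,2) (3,3) (3,4) (4,2) (4,3) (4,4)] -> total=6
Click 2 (0,2) count=1: revealed 1 new [(0,2)] -> total=7
Click 3 (1,0) count=1: revealed 1 new [(1,0)] -> total=8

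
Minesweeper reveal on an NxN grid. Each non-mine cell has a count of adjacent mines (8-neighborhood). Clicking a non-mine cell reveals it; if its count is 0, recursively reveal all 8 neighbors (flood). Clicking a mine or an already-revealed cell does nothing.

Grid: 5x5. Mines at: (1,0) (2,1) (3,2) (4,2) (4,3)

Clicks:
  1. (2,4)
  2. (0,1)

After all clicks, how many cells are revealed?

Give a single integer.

Click 1 (2,4) count=0: revealed 13 new [(0,1) (0,2) (0,3) (0,4) (1,1) (1,2) (1,3) (1,4) (2,2) (2,3) (2,4) (3,3) (3,4)] -> total=13
Click 2 (0,1) count=1: revealed 0 new [(none)] -> total=13

Answer: 13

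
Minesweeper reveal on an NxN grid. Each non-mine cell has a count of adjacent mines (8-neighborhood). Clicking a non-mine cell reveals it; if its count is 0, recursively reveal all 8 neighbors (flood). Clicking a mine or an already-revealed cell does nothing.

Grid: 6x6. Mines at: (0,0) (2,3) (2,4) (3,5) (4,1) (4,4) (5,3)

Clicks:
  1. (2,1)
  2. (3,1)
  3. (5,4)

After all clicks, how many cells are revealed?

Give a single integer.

Click 1 (2,1) count=0: revealed 9 new [(1,0) (1,1) (1,2) (2,0) (2,1) (2,2) (3,0) (3,1) (3,2)] -> total=9
Click 2 (3,1) count=1: revealed 0 new [(none)] -> total=9
Click 3 (5,4) count=2: revealed 1 new [(5,4)] -> total=10

Answer: 10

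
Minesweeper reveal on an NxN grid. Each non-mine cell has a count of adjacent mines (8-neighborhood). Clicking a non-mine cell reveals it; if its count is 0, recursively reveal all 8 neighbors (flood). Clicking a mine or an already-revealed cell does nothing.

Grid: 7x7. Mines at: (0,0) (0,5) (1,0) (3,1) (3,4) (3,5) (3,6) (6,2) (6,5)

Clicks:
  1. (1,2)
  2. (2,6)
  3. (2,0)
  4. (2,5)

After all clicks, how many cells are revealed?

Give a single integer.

Answer: 15

Derivation:
Click 1 (1,2) count=0: revealed 12 new [(0,1) (0,2) (0,3) (0,4) (1,1) (1,2) (1,3) (1,4) (2,1) (2,2) (2,3) (2,4)] -> total=12
Click 2 (2,6) count=2: revealed 1 new [(2,6)] -> total=13
Click 3 (2,0) count=2: revealed 1 new [(2,0)] -> total=14
Click 4 (2,5) count=3: revealed 1 new [(2,5)] -> total=15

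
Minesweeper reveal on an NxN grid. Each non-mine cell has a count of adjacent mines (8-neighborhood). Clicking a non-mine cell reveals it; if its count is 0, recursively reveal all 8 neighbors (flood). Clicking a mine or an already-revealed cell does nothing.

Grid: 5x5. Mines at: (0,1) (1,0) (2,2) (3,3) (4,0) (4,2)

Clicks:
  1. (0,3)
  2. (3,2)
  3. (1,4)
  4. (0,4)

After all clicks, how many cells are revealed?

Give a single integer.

Answer: 9

Derivation:
Click 1 (0,3) count=0: revealed 8 new [(0,2) (0,3) (0,4) (1,2) (1,3) (1,4) (2,3) (2,4)] -> total=8
Click 2 (3,2) count=3: revealed 1 new [(3,2)] -> total=9
Click 3 (1,4) count=0: revealed 0 new [(none)] -> total=9
Click 4 (0,4) count=0: revealed 0 new [(none)] -> total=9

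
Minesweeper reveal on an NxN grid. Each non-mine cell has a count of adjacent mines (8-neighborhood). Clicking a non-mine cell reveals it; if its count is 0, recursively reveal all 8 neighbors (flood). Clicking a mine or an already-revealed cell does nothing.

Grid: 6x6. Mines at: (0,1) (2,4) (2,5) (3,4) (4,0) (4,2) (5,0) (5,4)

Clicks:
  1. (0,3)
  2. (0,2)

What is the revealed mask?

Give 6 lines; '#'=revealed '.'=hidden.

Answer: ..####
..####
......
......
......
......

Derivation:
Click 1 (0,3) count=0: revealed 8 new [(0,2) (0,3) (0,4) (0,5) (1,2) (1,3) (1,4) (1,5)] -> total=8
Click 2 (0,2) count=1: revealed 0 new [(none)] -> total=8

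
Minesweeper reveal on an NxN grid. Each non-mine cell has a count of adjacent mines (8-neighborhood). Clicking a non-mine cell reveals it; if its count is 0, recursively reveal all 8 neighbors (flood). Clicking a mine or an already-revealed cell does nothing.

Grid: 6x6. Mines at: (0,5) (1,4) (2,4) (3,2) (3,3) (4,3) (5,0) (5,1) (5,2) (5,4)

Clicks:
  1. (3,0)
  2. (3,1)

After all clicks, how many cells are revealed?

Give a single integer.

Click 1 (3,0) count=0: revealed 16 new [(0,0) (0,1) (0,2) (0,3) (1,0) (1,1) (1,2) (1,3) (2,0) (2,1) (2,2) (2,3) (3,0) (3,1) (4,0) (4,1)] -> total=16
Click 2 (3,1) count=1: revealed 0 new [(none)] -> total=16

Answer: 16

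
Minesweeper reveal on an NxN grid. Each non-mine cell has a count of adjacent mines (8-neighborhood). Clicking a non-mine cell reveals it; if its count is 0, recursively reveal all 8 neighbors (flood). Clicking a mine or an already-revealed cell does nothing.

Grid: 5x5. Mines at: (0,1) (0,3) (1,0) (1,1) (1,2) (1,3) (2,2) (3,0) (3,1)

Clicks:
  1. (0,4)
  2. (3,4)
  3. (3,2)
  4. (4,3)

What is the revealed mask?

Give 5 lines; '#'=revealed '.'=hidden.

Click 1 (0,4) count=2: revealed 1 new [(0,4)] -> total=1
Click 2 (3,4) count=0: revealed 8 new [(2,3) (2,4) (3,2) (3,3) (3,4) (4,2) (4,3) (4,4)] -> total=9
Click 3 (3,2) count=2: revealed 0 new [(none)] -> total=9
Click 4 (4,3) count=0: revealed 0 new [(none)] -> total=9

Answer: ....#
.....
...##
..###
..###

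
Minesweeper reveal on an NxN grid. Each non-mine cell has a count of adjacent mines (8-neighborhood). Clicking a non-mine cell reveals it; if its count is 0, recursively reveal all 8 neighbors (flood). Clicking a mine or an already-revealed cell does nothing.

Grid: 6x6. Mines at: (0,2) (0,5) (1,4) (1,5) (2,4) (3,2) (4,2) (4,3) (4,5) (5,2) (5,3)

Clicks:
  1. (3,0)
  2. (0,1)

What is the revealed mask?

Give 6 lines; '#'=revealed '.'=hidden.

Click 1 (3,0) count=0: revealed 12 new [(0,0) (0,1) (1,0) (1,1) (2,0) (2,1) (3,0) (3,1) (4,0) (4,1) (5,0) (5,1)] -> total=12
Click 2 (0,1) count=1: revealed 0 new [(none)] -> total=12

Answer: ##....
##....
##....
##....
##....
##....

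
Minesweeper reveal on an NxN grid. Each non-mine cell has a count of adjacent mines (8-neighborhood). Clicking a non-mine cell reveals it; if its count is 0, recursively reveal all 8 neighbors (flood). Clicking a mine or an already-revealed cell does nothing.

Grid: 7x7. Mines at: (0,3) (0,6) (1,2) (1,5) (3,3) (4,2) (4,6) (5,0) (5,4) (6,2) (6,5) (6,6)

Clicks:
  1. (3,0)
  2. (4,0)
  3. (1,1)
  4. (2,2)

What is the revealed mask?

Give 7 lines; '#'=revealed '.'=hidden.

Click 1 (3,0) count=0: revealed 10 new [(0,0) (0,1) (1,0) (1,1) (2,0) (2,1) (3,0) (3,1) (4,0) (4,1)] -> total=10
Click 2 (4,0) count=1: revealed 0 new [(none)] -> total=10
Click 3 (1,1) count=1: revealed 0 new [(none)] -> total=10
Click 4 (2,2) count=2: revealed 1 new [(2,2)] -> total=11

Answer: ##.....
##.....
###....
##.....
##.....
.......
.......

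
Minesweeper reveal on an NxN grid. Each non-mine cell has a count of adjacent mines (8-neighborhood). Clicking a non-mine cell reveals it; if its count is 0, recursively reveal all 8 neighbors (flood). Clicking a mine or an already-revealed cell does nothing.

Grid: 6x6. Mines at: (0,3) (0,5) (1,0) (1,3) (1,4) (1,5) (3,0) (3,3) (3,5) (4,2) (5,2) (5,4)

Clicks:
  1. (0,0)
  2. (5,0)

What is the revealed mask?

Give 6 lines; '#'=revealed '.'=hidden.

Click 1 (0,0) count=1: revealed 1 new [(0,0)] -> total=1
Click 2 (5,0) count=0: revealed 4 new [(4,0) (4,1) (5,0) (5,1)] -> total=5

Answer: #.....
......
......
......
##....
##....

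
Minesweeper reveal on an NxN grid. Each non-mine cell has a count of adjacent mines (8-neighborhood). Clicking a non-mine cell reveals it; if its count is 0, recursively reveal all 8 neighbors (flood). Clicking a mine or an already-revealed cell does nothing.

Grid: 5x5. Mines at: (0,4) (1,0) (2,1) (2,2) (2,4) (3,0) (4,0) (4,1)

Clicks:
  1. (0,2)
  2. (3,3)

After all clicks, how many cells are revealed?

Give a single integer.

Answer: 7

Derivation:
Click 1 (0,2) count=0: revealed 6 new [(0,1) (0,2) (0,3) (1,1) (1,2) (1,3)] -> total=6
Click 2 (3,3) count=2: revealed 1 new [(3,3)] -> total=7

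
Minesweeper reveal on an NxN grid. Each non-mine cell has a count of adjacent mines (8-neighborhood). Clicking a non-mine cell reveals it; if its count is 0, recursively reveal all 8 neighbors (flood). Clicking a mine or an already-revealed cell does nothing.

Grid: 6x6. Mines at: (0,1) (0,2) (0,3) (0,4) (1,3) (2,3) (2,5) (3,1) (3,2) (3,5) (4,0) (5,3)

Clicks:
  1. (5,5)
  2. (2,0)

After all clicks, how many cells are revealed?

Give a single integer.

Click 1 (5,5) count=0: revealed 4 new [(4,4) (4,5) (5,4) (5,5)] -> total=4
Click 2 (2,0) count=1: revealed 1 new [(2,0)] -> total=5

Answer: 5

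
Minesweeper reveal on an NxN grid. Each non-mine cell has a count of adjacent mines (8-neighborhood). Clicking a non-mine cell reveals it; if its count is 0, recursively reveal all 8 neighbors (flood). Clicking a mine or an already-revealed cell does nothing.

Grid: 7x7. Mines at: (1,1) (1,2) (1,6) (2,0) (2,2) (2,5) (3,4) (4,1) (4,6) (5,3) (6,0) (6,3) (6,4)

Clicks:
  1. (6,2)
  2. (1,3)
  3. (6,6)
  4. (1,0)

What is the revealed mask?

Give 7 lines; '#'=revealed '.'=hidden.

Answer: .......
#..#...
.......
.......
.......
.....##
..#..##

Derivation:
Click 1 (6,2) count=2: revealed 1 new [(6,2)] -> total=1
Click 2 (1,3) count=2: revealed 1 new [(1,3)] -> total=2
Click 3 (6,6) count=0: revealed 4 new [(5,5) (5,6) (6,5) (6,6)] -> total=6
Click 4 (1,0) count=2: revealed 1 new [(1,0)] -> total=7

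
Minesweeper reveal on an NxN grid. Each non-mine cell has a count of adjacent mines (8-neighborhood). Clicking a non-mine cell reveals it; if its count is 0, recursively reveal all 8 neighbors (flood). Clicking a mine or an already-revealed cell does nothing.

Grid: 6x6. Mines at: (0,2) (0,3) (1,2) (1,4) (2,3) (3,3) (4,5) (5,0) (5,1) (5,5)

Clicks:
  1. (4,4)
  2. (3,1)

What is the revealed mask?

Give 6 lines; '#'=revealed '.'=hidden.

Answer: ##....
##....
###...
###...
###.#.
......

Derivation:
Click 1 (4,4) count=3: revealed 1 new [(4,4)] -> total=1
Click 2 (3,1) count=0: revealed 13 new [(0,0) (0,1) (1,0) (1,1) (2,0) (2,1) (2,2) (3,0) (3,1) (3,2) (4,0) (4,1) (4,2)] -> total=14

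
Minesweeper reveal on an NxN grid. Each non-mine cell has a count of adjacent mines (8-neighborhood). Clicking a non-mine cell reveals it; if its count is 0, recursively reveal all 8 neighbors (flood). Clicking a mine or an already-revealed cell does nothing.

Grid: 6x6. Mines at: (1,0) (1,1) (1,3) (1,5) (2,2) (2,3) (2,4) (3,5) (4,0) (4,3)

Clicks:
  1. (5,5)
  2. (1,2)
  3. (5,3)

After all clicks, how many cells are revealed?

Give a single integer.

Answer: 6

Derivation:
Click 1 (5,5) count=0: revealed 4 new [(4,4) (4,5) (5,4) (5,5)] -> total=4
Click 2 (1,2) count=4: revealed 1 new [(1,2)] -> total=5
Click 3 (5,3) count=1: revealed 1 new [(5,3)] -> total=6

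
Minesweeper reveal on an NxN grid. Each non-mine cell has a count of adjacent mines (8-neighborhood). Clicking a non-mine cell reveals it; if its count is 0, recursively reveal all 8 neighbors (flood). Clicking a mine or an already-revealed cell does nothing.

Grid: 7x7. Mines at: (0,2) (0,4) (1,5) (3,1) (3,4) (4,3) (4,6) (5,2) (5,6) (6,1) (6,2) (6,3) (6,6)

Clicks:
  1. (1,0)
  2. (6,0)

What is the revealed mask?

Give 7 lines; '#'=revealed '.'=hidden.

Answer: ##.....
##.....
##.....
.......
.......
.......
#......

Derivation:
Click 1 (1,0) count=0: revealed 6 new [(0,0) (0,1) (1,0) (1,1) (2,0) (2,1)] -> total=6
Click 2 (6,0) count=1: revealed 1 new [(6,0)] -> total=7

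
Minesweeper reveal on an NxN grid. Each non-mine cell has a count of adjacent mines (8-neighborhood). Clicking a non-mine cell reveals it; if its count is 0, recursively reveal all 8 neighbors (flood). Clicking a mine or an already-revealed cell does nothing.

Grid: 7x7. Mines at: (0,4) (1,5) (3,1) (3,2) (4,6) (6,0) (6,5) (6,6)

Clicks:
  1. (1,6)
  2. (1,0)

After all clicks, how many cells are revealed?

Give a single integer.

Click 1 (1,6) count=1: revealed 1 new [(1,6)] -> total=1
Click 2 (1,0) count=0: revealed 12 new [(0,0) (0,1) (0,2) (0,3) (1,0) (1,1) (1,2) (1,3) (2,0) (2,1) (2,2) (2,3)] -> total=13

Answer: 13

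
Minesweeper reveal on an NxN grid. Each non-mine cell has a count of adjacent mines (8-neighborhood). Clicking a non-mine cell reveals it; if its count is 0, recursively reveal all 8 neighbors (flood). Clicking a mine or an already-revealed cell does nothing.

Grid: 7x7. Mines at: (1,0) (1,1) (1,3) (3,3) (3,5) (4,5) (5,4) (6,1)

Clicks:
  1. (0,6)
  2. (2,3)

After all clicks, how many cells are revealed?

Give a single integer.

Click 1 (0,6) count=0: revealed 9 new [(0,4) (0,5) (0,6) (1,4) (1,5) (1,6) (2,4) (2,5) (2,6)] -> total=9
Click 2 (2,3) count=2: revealed 1 new [(2,3)] -> total=10

Answer: 10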